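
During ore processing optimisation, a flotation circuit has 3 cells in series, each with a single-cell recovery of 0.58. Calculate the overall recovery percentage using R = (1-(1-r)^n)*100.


92.5912%

Complement of single-cell recovery:
1 - r = 1 - 0.58 = 0.42
Raise to power n:
(1 - r)^3 = 0.42^3 = 0.074088
Overall recovery:
R = (1 - 0.074088) * 100
= 92.5912%


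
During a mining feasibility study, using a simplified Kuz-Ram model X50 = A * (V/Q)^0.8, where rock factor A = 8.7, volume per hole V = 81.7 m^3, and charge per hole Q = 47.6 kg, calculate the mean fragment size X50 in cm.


Compute V/Q:
V/Q = 81.7 / 47.6 = 1.716386555
Raise to the power 0.8:
(V/Q)^0.8 = 1.716386555^0.8 = 1.540607767
Multiply by A:
X50 = 8.7 * 1.540607767
= 13.4033 cm

13.4033 cm


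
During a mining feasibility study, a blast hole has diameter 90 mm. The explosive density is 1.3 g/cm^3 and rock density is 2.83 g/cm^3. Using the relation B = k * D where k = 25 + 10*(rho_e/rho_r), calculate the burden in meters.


2.6634 m

First, compute k:
rho_e / rho_r = 1.3 / 2.83 = 0.4593639576
k = 25 + 10 * 0.4593639576 = 29.59363958
Then, compute burden:
B = k * D / 1000 = 29.59363958 * 90 / 1000
= 2663.427562 / 1000
= 2.6634 m


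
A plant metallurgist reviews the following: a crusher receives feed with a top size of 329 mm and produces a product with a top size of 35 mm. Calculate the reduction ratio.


9.4

Reduction ratio = feed size / product size
= 329 / 35
= 9.4


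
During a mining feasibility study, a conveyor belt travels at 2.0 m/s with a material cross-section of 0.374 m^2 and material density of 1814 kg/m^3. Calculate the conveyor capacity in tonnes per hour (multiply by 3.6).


4884.7392 t/h

Volumetric flow = speed * area
= 2.0 * 0.374 = 0.748 m^3/s
Mass flow = volumetric * density
= 0.748 * 1814 = 1356.872 kg/s
Convert to t/h: multiply by 3.6
Capacity = 1356.872 * 3.6
= 4884.7392 t/h


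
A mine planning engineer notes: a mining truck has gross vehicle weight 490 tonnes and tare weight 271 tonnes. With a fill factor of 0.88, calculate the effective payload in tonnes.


192.72 tonnes

Maximum payload = gross - tare
= 490 - 271 = 219 tonnes
Effective payload = max payload * fill factor
= 219 * 0.88
= 192.72 tonnes


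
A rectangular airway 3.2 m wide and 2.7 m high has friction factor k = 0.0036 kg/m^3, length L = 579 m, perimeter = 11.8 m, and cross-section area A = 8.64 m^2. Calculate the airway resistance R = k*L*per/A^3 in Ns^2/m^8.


Compute the numerator:
k * L * per = 0.0036 * 579 * 11.8
= 24.59592
Compute the denominator:
A^3 = 8.64^3 = 644.972544
Resistance:
R = 24.59592 / 644.972544
= 0.0381 Ns^2/m^8

0.0381 Ns^2/m^8


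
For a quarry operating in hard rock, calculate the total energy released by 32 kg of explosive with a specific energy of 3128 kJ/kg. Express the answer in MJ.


100.096 MJ

Energy = mass * specific_energy / 1000
= 32 * 3128 / 1000
= 100096 / 1000
= 100.096 MJ


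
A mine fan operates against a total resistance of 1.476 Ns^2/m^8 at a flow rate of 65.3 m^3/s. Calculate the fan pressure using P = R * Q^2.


6293.7968 Pa

Compute Q^2:
Q^2 = 65.3^2 = 4264.09
Compute pressure:
P = R * Q^2 = 1.476 * 4264.09
= 6293.7968 Pa


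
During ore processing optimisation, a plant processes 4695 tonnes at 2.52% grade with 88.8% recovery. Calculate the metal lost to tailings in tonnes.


13.2512 tonnes

Total metal in feed:
= 4695 * 2.52 / 100 = 118.314 tonnes
Metal recovered:
= 118.314 * 88.8 / 100 = 105.062832 tonnes
Metal lost to tailings:
= 118.314 - 105.062832
= 13.2512 tonnes


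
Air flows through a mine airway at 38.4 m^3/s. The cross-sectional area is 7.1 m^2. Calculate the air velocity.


5.4085 m/s

Velocity = flow rate / cross-sectional area
= 38.4 / 7.1
= 5.4085 m/s


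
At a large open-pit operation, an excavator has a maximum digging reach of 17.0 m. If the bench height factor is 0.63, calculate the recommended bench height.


10.71 m

Bench height = reach * factor
= 17.0 * 0.63
= 10.71 m


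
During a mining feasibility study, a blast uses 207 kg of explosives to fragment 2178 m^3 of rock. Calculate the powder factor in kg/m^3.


0.095 kg/m^3

Powder factor = explosive mass / rock volume
= 207 / 2178
= 0.095 kg/m^3


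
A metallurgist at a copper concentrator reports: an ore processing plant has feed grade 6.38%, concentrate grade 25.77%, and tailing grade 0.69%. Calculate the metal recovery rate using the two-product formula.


Using the two-product formula:
R = 100 * c * (f - t) / (f * (c - t))
Numerator = 100 * 25.77 * (6.38 - 0.69)
= 100 * 25.77 * 5.69
= 14663.13
Denominator = 6.38 * (25.77 - 0.69)
= 6.38 * 25.08
= 160.0104
R = 14663.13 / 160.0104
= 91.6386%

91.6386%


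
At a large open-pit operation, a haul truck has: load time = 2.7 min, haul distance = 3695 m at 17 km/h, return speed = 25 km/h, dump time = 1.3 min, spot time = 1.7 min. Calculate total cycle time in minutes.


Convert haul speed to m/min: 17 * 1000/60 = 283.3333333 m/min
Haul time = 3695 / 283.3333333 = 13.04117647 min
Convert return speed to m/min: 25 * 1000/60 = 416.6666667 m/min
Return time = 3695 / 416.6666667 = 8.868 min
Total cycle time:
= 2.7 + 13.04117647 + 1.3 + 8.868 + 1.7
= 27.6092 min

27.6092 min


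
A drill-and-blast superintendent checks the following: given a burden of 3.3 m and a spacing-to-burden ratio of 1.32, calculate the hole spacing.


Spacing = burden * ratio
= 3.3 * 1.32
= 4.356 m

4.356 m


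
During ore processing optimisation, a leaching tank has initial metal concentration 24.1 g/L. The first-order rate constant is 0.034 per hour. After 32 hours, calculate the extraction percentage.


66.311%

Compute the exponent:
-k * t = -0.034 * 32 = -1.088
Remaining concentration:
C = 24.1 * exp(-1.088)
= 24.1 * 0.3368895996
= 8.11903935 g/L
Extracted = 24.1 - 8.11903935 = 15.98096065 g/L
Extraction % = 15.98096065 / 24.1 * 100
= 66.311%


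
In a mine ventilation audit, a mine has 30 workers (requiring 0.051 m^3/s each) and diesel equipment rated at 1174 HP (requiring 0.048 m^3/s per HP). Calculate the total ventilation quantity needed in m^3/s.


57.882 m^3/s

Airflow for workers:
Q_people = 30 * 0.051 = 1.53 m^3/s
Airflow for diesel equipment:
Q_diesel = 1174 * 0.048 = 56.352 m^3/s
Total ventilation:
Q_total = 1.53 + 56.352
= 57.882 m^3/s


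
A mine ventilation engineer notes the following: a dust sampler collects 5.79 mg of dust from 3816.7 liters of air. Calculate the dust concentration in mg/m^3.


Convert liters to m^3: 1 m^3 = 1000 L
Concentration = mass / volume * 1000
= 5.79 / 3816.7 * 1000
= 0.001517017319 * 1000
= 1.517 mg/m^3

1.517 mg/m^3


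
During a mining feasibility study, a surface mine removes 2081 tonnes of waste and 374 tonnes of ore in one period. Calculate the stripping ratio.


Stripping ratio = waste tonnage / ore tonnage
= 2081 / 374
= 5.5642

5.5642


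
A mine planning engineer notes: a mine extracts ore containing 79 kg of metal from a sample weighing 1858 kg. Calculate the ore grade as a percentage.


Ore grade = (metal mass / ore mass) * 100
= (79 / 1858) * 100
= 0.04251883746 * 100
= 4.2519%

4.2519%


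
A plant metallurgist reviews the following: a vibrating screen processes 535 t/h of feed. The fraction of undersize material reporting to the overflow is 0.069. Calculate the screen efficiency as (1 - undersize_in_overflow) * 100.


93.1%

Screen efficiency = (1 - fraction of undersize in overflow) * 100
= (1 - 0.069) * 100
= 0.931 * 100
= 93.1%


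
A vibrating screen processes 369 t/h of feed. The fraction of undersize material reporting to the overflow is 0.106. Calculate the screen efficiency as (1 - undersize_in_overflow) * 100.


89.4%

Screen efficiency = (1 - fraction of undersize in overflow) * 100
= (1 - 0.106) * 100
= 0.894 * 100
= 89.4%


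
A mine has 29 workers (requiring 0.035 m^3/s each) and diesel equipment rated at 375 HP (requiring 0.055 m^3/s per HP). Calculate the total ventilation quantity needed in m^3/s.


21.64 m^3/s

Airflow for workers:
Q_people = 29 * 0.035 = 1.015 m^3/s
Airflow for diesel equipment:
Q_diesel = 375 * 0.055 = 20.625 m^3/s
Total ventilation:
Q_total = 1.015 + 20.625
= 21.64 m^3/s


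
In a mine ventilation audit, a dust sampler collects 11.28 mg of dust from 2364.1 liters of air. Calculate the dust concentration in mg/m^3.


4.7714 mg/m^3

Convert liters to m^3: 1 m^3 = 1000 L
Concentration = mass / volume * 1000
= 11.28 / 2364.1 * 1000
= 0.004771371769 * 1000
= 4.7714 mg/m^3


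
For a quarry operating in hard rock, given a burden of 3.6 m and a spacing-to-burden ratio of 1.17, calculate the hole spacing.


4.212 m

Spacing = burden * ratio
= 3.6 * 1.17
= 4.212 m


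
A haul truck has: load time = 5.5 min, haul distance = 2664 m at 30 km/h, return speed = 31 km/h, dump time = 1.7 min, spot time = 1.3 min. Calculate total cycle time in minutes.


Convert haul speed to m/min: 30 * 1000/60 = 500 m/min
Haul time = 2664 / 500 = 5.328 min
Convert return speed to m/min: 31 * 1000/60 = 516.6666667 m/min
Return time = 2664 / 516.6666667 = 5.156129032 min
Total cycle time:
= 5.5 + 5.328 + 1.7 + 5.156129032 + 1.3
= 18.9841 min

18.9841 min


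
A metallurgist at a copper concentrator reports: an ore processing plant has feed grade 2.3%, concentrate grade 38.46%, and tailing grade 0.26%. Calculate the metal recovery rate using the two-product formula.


89.2993%

Using the two-product formula:
R = 100 * c * (f - t) / (f * (c - t))
Numerator = 100 * 38.46 * (2.3 - 0.26)
= 100 * 38.46 * 2.04
= 7845.84
Denominator = 2.3 * (38.46 - 0.26)
= 2.3 * 38.2
= 87.86
R = 7845.84 / 87.86
= 89.2993%


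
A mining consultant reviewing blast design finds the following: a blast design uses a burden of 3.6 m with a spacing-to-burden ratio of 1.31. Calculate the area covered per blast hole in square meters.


16.9776 m^2

First, find the spacing:
Spacing = burden * ratio = 3.6 * 1.31
= 4.716 m
Then, calculate the area:
Area = burden * spacing = 3.6 * 4.716
= 16.9776 m^2


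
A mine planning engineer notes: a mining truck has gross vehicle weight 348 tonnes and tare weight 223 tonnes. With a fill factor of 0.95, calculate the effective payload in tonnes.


118.75 tonnes

Maximum payload = gross - tare
= 348 - 223 = 125 tonnes
Effective payload = max payload * fill factor
= 125 * 0.95
= 118.75 tonnes


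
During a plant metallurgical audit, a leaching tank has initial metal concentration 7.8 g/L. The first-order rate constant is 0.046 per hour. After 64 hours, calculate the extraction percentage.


Compute the exponent:
-k * t = -0.046 * 64 = -2.944
Remaining concentration:
C = 7.8 * exp(-2.944)
= 7.8 * 0.05265468819
= 0.4107065678 g/L
Extracted = 7.8 - 0.4107065678 = 7.389293432 g/L
Extraction % = 7.389293432 / 7.8 * 100
= 94.7345%

94.7345%


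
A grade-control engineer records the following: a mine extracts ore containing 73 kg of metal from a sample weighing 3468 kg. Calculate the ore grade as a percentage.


Ore grade = (metal mass / ore mass) * 100
= (73 / 3468) * 100
= 0.02104959631 * 100
= 2.105%

2.105%


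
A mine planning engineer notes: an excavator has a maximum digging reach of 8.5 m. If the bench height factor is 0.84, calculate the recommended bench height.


7.14 m

Bench height = reach * factor
= 8.5 * 0.84
= 7.14 m


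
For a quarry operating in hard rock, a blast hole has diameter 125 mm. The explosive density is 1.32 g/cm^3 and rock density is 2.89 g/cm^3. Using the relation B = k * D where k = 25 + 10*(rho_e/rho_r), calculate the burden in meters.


3.6959 m

First, compute k:
rho_e / rho_r = 1.32 / 2.89 = 0.4567474048
k = 25 + 10 * 0.4567474048 = 29.56747405
Then, compute burden:
B = k * D / 1000 = 29.56747405 * 125 / 1000
= 3695.934256 / 1000
= 3.6959 m


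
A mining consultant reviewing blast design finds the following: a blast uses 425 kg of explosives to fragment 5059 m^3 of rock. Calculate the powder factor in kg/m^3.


Powder factor = explosive mass / rock volume
= 425 / 5059
= 0.084 kg/m^3

0.084 kg/m^3


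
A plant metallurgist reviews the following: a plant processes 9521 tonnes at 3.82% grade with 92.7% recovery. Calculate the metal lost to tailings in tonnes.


26.5503 tonnes

Total metal in feed:
= 9521 * 3.82 / 100 = 363.7022 tonnes
Metal recovered:
= 363.7022 * 92.7 / 100 = 337.1519394 tonnes
Metal lost to tailings:
= 363.7022 - 337.1519394
= 26.5503 tonnes


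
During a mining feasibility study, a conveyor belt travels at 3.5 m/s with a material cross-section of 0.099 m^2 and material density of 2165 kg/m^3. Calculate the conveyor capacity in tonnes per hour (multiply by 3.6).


2700.621 t/h

Volumetric flow = speed * area
= 3.5 * 0.099 = 0.3465 m^3/s
Mass flow = volumetric * density
= 0.3465 * 2165 = 750.1725 kg/s
Convert to t/h: multiply by 3.6
Capacity = 750.1725 * 3.6
= 2700.621 t/h


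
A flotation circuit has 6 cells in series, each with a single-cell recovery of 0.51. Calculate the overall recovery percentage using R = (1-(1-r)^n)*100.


Complement of single-cell recovery:
1 - r = 1 - 0.51 = 0.49
Raise to power n:
(1 - r)^6 = 0.49^6 = 0.0138412872
Overall recovery:
R = (1 - 0.0138412872) * 100
= 98.6159%

98.6159%


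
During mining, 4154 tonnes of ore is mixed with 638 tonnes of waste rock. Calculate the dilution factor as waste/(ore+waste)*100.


13.3139%

Total material = ore + waste
= 4154 + 638 = 4792 tonnes
Dilution = waste / total * 100
= 638 / 4792 * 100
= 0.1331385643 * 100
= 13.3139%


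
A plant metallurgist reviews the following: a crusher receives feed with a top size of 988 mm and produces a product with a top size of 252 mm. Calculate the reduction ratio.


Reduction ratio = feed size / product size
= 988 / 252
= 3.9206

3.9206


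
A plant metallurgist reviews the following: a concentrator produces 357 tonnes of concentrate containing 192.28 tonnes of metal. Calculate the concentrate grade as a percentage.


Grade = (metal in concentrate / concentrate mass) * 100
= (192.28 / 357) * 100
= 0.5385994398 * 100
= 53.8599%

53.8599%


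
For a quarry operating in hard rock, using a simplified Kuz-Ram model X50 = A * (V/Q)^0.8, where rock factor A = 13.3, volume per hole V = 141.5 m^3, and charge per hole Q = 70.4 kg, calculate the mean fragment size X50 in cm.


23.2487 cm

Compute V/Q:
V/Q = 141.5 / 70.4 = 2.009943182
Raise to the power 0.8:
(V/Q)^0.8 = 2.009943182^0.8 = 1.748022525
Multiply by A:
X50 = 13.3 * 1.748022525
= 23.2487 cm


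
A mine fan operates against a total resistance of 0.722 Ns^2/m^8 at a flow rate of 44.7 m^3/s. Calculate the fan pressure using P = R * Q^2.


Compute Q^2:
Q^2 = 44.7^2 = 1998.09
Compute pressure:
P = R * Q^2 = 0.722 * 1998.09
= 1442.621 Pa

1442.621 Pa


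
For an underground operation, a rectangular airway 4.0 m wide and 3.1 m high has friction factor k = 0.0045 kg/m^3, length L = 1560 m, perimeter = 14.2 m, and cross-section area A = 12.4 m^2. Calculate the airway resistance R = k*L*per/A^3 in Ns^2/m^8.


0.0523 Ns^2/m^8

Compute the numerator:
k * L * per = 0.0045 * 1560 * 14.2
= 99.684
Compute the denominator:
A^3 = 12.4^3 = 1906.624
Resistance:
R = 99.684 / 1906.624
= 0.0523 Ns^2/m^8


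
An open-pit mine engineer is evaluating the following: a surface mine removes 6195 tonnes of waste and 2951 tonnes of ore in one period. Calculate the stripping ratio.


2.0993

Stripping ratio = waste tonnage / ore tonnage
= 6195 / 2951
= 2.0993


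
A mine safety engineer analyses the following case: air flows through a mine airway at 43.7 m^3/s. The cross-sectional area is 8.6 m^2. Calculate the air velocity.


Velocity = flow rate / cross-sectional area
= 43.7 / 8.6
= 5.0814 m/s

5.0814 m/s


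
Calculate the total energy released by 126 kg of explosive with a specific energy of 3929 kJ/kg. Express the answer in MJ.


Energy = mass * specific_energy / 1000
= 126 * 3929 / 1000
= 495054 / 1000
= 495.054 MJ

495.054 MJ


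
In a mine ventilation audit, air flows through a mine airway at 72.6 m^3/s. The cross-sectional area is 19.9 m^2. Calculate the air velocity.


Velocity = flow rate / cross-sectional area
= 72.6 / 19.9
= 3.6482 m/s

3.6482 m/s


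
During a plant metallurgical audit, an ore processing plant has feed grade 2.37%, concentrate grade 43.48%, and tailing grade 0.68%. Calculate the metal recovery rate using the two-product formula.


72.4409%

Using the two-product formula:
R = 100 * c * (f - t) / (f * (c - t))
Numerator = 100 * 43.48 * (2.37 - 0.68)
= 100 * 43.48 * 1.69
= 7348.12
Denominator = 2.37 * (43.48 - 0.68)
= 2.37 * 42.8
= 101.436
R = 7348.12 / 101.436
= 72.4409%


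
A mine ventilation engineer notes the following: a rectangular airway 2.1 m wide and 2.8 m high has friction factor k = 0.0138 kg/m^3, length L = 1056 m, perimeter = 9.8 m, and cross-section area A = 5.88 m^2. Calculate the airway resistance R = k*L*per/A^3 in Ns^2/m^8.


0.7025 Ns^2/m^8

Compute the numerator:
k * L * per = 0.0138 * 1056 * 9.8
= 142.81344
Compute the denominator:
A^3 = 5.88^3 = 203.297472
Resistance:
R = 142.81344 / 203.297472
= 0.7025 Ns^2/m^8


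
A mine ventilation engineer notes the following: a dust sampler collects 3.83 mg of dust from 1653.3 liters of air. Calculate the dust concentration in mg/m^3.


Convert liters to m^3: 1 m^3 = 1000 L
Concentration = mass / volume * 1000
= 3.83 / 1653.3 * 1000
= 0.002316578963 * 1000
= 2.3166 mg/m^3

2.3166 mg/m^3


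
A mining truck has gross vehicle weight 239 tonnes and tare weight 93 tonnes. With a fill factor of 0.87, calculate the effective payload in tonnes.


127.02 tonnes

Maximum payload = gross - tare
= 239 - 93 = 146 tonnes
Effective payload = max payload * fill factor
= 146 * 0.87
= 127.02 tonnes


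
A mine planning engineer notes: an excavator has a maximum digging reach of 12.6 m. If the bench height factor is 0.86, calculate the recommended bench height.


10.836 m

Bench height = reach * factor
= 12.6 * 0.86
= 10.836 m


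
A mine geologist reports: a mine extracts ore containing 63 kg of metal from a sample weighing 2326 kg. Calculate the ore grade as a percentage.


2.7085%

Ore grade = (metal mass / ore mass) * 100
= (63 / 2326) * 100
= 0.02708512468 * 100
= 2.7085%


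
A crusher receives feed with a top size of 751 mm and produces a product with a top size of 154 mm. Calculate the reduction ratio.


Reduction ratio = feed size / product size
= 751 / 154
= 4.8766

4.8766


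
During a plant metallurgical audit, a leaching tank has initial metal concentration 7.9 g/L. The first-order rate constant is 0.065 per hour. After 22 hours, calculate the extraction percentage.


76.0691%

Compute the exponent:
-k * t = -0.065 * 22 = -1.43
Remaining concentration:
C = 7.9 * exp(-1.43)
= 7.9 * 0.2393089222
= 1.890540486 g/L
Extracted = 7.9 - 1.890540486 = 6.009459514 g/L
Extraction % = 6.009459514 / 7.9 * 100
= 76.0691%


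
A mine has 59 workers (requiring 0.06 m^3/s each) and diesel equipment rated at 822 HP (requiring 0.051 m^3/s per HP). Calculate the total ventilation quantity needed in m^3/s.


Airflow for workers:
Q_people = 59 * 0.06 = 3.54 m^3/s
Airflow for diesel equipment:
Q_diesel = 822 * 0.051 = 41.922 m^3/s
Total ventilation:
Q_total = 3.54 + 41.922
= 45.462 m^3/s

45.462 m^3/s


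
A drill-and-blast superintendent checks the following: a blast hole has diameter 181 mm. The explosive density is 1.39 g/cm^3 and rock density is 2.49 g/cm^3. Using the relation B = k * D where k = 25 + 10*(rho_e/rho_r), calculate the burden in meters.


5.5354 m

First, compute k:
rho_e / rho_r = 1.39 / 2.49 = 0.5582329317
k = 25 + 10 * 0.5582329317 = 30.58232932
Then, compute burden:
B = k * D / 1000 = 30.58232932 * 181 / 1000
= 5535.401606 / 1000
= 5.5354 m


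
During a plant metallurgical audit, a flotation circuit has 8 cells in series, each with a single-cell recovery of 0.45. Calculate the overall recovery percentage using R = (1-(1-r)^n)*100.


99.1627%

Complement of single-cell recovery:
1 - r = 1 - 0.45 = 0.55
Raise to power n:
(1 - r)^8 = 0.55^8 = 0.008373393789
Overall recovery:
R = (1 - 0.008373393789) * 100
= 99.1627%


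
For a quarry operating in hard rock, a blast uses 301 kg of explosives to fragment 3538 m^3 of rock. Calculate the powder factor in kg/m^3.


Powder factor = explosive mass / rock volume
= 301 / 3538
= 0.0851 kg/m^3

0.0851 kg/m^3


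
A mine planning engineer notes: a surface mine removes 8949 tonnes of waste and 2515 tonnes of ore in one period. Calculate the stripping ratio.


Stripping ratio = waste tonnage / ore tonnage
= 8949 / 2515
= 3.5583

3.5583


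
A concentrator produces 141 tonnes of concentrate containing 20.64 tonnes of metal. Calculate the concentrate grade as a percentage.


14.6383%

Grade = (metal in concentrate / concentrate mass) * 100
= (20.64 / 141) * 100
= 0.1463829787 * 100
= 14.6383%


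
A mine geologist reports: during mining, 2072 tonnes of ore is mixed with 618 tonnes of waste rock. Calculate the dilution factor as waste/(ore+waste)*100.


22.974%

Total material = ore + waste
= 2072 + 618 = 2690 tonnes
Dilution = waste / total * 100
= 618 / 2690 * 100
= 0.229739777 * 100
= 22.974%


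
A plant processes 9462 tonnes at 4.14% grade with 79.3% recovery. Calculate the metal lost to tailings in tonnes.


81.0874 tonnes

Total metal in feed:
= 9462 * 4.14 / 100 = 391.7268 tonnes
Metal recovered:
= 391.7268 * 79.3 / 100 = 310.6393524 tonnes
Metal lost to tailings:
= 391.7268 - 310.6393524
= 81.0874 tonnes


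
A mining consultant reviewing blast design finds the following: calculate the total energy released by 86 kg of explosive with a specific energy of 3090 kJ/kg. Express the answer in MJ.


Energy = mass * specific_energy / 1000
= 86 * 3090 / 1000
= 265740 / 1000
= 265.74 MJ

265.74 MJ


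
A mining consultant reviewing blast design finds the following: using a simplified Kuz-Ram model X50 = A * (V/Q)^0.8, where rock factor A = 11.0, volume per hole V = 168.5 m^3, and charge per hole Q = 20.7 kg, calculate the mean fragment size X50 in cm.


Compute V/Q:
V/Q = 168.5 / 20.7 = 8.140096618
Raise to the power 0.8:
(V/Q)^0.8 = 8.140096618^0.8 = 5.35184649
Multiply by A:
X50 = 11.0 * 5.35184649
= 58.8703 cm

58.8703 cm


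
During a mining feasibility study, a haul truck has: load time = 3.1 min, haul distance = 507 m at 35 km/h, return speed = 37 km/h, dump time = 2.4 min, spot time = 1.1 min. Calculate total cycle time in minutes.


8.2913 min

Convert haul speed to m/min: 35 * 1000/60 = 583.3333333 m/min
Haul time = 507 / 583.3333333 = 0.8691428571 min
Convert return speed to m/min: 37 * 1000/60 = 616.6666667 m/min
Return time = 507 / 616.6666667 = 0.8221621622 min
Total cycle time:
= 3.1 + 0.8691428571 + 2.4 + 0.8221621622 + 1.1
= 8.2913 min


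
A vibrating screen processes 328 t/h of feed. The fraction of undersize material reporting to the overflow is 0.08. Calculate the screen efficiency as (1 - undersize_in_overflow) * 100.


92.0%

Screen efficiency = (1 - fraction of undersize in overflow) * 100
= (1 - 0.08) * 100
= 0.92 * 100
= 92.0%


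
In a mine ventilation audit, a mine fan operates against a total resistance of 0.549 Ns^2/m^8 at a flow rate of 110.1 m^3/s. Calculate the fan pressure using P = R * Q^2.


6654.9835 Pa

Compute Q^2:
Q^2 = 110.1^2 = 12122.01
Compute pressure:
P = R * Q^2 = 0.549 * 12122.01
= 6654.9835 Pa


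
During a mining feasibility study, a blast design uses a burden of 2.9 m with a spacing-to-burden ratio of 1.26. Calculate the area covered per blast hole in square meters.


First, find the spacing:
Spacing = burden * ratio = 2.9 * 1.26
= 3.654 m
Then, calculate the area:
Area = burden * spacing = 2.9 * 3.654
= 10.5966 m^2

10.5966 m^2


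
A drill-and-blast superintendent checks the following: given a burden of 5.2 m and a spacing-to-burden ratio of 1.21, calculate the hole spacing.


6.292 m

Spacing = burden * ratio
= 5.2 * 1.21
= 6.292 m


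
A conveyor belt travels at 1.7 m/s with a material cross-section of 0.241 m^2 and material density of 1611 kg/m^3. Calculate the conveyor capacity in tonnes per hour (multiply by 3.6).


Volumetric flow = speed * area
= 1.7 * 0.241 = 0.4097 m^3/s
Mass flow = volumetric * density
= 0.4097 * 1611 = 660.0267 kg/s
Convert to t/h: multiply by 3.6
Capacity = 660.0267 * 3.6
= 2376.0961 t/h

2376.0961 t/h


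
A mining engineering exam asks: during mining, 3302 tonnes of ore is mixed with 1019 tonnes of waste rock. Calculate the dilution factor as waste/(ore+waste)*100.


23.5825%

Total material = ore + waste
= 3302 + 1019 = 4321 tonnes
Dilution = waste / total * 100
= 1019 / 4321 * 100
= 0.2358250405 * 100
= 23.5825%


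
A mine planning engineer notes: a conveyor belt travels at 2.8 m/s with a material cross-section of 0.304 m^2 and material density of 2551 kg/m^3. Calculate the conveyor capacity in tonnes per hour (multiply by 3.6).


Volumetric flow = speed * area
= 2.8 * 0.304 = 0.8512 m^3/s
Mass flow = volumetric * density
= 0.8512 * 2551 = 2171.4112 kg/s
Convert to t/h: multiply by 3.6
Capacity = 2171.4112 * 3.6
= 7817.0803 t/h

7817.0803 t/h


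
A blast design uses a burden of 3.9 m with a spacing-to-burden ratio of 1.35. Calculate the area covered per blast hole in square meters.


20.5335 m^2

First, find the spacing:
Spacing = burden * ratio = 3.9 * 1.35
= 5.265 m
Then, calculate the area:
Area = burden * spacing = 3.9 * 5.265
= 20.5335 m^2


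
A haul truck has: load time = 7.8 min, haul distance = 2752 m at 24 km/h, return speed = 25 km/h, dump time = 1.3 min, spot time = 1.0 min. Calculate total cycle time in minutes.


23.5848 min

Convert haul speed to m/min: 24 * 1000/60 = 400 m/min
Haul time = 2752 / 400 = 6.88 min
Convert return speed to m/min: 25 * 1000/60 = 416.6666667 m/min
Return time = 2752 / 416.6666667 = 6.6048 min
Total cycle time:
= 7.8 + 6.88 + 1.3 + 6.6048 + 1.0
= 23.5848 min


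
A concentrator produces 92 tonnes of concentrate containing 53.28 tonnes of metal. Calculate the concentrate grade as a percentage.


Grade = (metal in concentrate / concentrate mass) * 100
= (53.28 / 92) * 100
= 0.5791304348 * 100
= 57.913%

57.913%


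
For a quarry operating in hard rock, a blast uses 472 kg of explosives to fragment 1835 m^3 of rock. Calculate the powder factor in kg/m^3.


Powder factor = explosive mass / rock volume
= 472 / 1835
= 0.2572 kg/m^3

0.2572 kg/m^3


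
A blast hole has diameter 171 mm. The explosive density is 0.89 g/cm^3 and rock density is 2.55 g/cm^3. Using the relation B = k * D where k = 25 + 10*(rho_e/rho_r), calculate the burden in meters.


First, compute k:
rho_e / rho_r = 0.89 / 2.55 = 0.3490196078
k = 25 + 10 * 0.3490196078 = 28.49019608
Then, compute burden:
B = k * D / 1000 = 28.49019608 * 171 / 1000
= 4871.823529 / 1000
= 4.8718 m

4.8718 m


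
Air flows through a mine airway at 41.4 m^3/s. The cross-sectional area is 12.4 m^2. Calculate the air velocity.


3.3387 m/s

Velocity = flow rate / cross-sectional area
= 41.4 / 12.4
= 3.3387 m/s


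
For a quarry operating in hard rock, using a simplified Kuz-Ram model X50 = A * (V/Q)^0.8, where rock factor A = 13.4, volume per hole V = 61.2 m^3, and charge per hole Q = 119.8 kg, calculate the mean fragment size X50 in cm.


Compute V/Q:
V/Q = 61.2 / 119.8 = 0.510851419
Raise to the power 0.8:
(V/Q)^0.8 = 0.510851419^0.8 = 0.5842997268
Multiply by A:
X50 = 13.4 * 0.5842997268
= 7.8296 cm

7.8296 cm


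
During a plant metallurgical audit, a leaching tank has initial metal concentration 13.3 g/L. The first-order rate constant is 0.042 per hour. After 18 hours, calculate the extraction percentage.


Compute the exponent:
-k * t = -0.042 * 18 = -0.756
Remaining concentration:
C = 13.3 * exp(-0.756)
= 13.3 * 0.469540839
= 6.244893159 g/L
Extracted = 13.3 - 6.244893159 = 7.055106841 g/L
Extraction % = 7.055106841 / 13.3 * 100
= 53.0459%

53.0459%


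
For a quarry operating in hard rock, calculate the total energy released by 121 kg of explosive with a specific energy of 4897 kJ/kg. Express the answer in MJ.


592.537 MJ

Energy = mass * specific_energy / 1000
= 121 * 4897 / 1000
= 592537 / 1000
= 592.537 MJ


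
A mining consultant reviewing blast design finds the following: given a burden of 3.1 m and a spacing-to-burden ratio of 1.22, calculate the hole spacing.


3.782 m

Spacing = burden * ratio
= 3.1 * 1.22
= 3.782 m


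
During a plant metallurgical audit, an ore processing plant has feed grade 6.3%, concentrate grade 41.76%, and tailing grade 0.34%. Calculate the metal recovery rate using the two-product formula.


Using the two-product formula:
R = 100 * c * (f - t) / (f * (c - t))
Numerator = 100 * 41.76 * (6.3 - 0.34)
= 100 * 41.76 * 5.96
= 24888.96
Denominator = 6.3 * (41.76 - 0.34)
= 6.3 * 41.42
= 260.946
R = 24888.96 / 260.946
= 95.3797%

95.3797%


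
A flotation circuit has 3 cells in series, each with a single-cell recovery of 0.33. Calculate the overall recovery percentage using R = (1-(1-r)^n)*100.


69.9237%

Complement of single-cell recovery:
1 - r = 1 - 0.33 = 0.67
Raise to power n:
(1 - r)^3 = 0.67^3 = 0.300763
Overall recovery:
R = (1 - 0.300763) * 100
= 69.9237%


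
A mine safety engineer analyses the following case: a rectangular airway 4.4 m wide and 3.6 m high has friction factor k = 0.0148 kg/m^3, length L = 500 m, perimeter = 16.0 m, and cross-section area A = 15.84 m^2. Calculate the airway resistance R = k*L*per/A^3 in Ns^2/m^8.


0.0298 Ns^2/m^8

Compute the numerator:
k * L * per = 0.0148 * 500 * 16.0
= 118.4
Compute the denominator:
A^3 = 15.84^3 = 3974.344704
Resistance:
R = 118.4 / 3974.344704
= 0.0298 Ns^2/m^8


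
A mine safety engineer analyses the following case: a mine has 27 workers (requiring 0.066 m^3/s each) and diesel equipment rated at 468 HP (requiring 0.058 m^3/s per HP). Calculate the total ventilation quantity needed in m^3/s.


28.926 m^3/s

Airflow for workers:
Q_people = 27 * 0.066 = 1.782 m^3/s
Airflow for diesel equipment:
Q_diesel = 468 * 0.058 = 27.144 m^3/s
Total ventilation:
Q_total = 1.782 + 27.144
= 28.926 m^3/s


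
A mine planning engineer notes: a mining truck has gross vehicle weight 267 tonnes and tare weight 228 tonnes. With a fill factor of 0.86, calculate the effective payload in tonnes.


33.54 tonnes

Maximum payload = gross - tare
= 267 - 228 = 39 tonnes
Effective payload = max payload * fill factor
= 39 * 0.86
= 33.54 tonnes


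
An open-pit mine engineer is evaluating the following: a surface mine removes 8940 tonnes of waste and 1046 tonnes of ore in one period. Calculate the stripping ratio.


8.5468

Stripping ratio = waste tonnage / ore tonnage
= 8940 / 1046
= 8.5468


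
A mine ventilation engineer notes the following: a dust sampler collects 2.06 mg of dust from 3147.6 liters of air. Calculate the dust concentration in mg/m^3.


0.6545 mg/m^3

Convert liters to m^3: 1 m^3 = 1000 L
Concentration = mass / volume * 1000
= 2.06 / 3147.6 * 1000
= 0.0006544668954 * 1000
= 0.6545 mg/m^3


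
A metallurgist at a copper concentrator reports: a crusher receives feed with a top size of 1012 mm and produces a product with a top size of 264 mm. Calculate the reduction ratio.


3.8333

Reduction ratio = feed size / product size
= 1012 / 264
= 3.8333


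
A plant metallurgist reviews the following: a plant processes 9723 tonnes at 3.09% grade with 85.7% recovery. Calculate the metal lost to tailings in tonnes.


Total metal in feed:
= 9723 * 3.09 / 100 = 300.4407 tonnes
Metal recovered:
= 300.4407 * 85.7 / 100 = 257.4776799 tonnes
Metal lost to tailings:
= 300.4407 - 257.4776799
= 42.963 tonnes

42.963 tonnes


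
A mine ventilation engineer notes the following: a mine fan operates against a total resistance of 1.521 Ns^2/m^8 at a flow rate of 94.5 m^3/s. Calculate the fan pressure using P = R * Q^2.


13582.9103 Pa

Compute Q^2:
Q^2 = 94.5^2 = 8930.25
Compute pressure:
P = R * Q^2 = 1.521 * 8930.25
= 13582.9103 Pa


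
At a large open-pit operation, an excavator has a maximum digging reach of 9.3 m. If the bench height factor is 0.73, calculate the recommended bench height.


6.789 m

Bench height = reach * factor
= 9.3 * 0.73
= 6.789 m


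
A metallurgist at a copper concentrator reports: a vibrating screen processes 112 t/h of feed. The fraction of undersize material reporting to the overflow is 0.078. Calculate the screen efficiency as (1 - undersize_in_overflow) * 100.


Screen efficiency = (1 - fraction of undersize in overflow) * 100
= (1 - 0.078) * 100
= 0.922 * 100
= 92.2%

92.2%


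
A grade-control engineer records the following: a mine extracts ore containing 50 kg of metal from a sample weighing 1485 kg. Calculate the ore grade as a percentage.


Ore grade = (metal mass / ore mass) * 100
= (50 / 1485) * 100
= 0.03367003367 * 100
= 3.367%

3.367%


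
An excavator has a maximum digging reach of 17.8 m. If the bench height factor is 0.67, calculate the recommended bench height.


11.926 m

Bench height = reach * factor
= 17.8 * 0.67
= 11.926 m


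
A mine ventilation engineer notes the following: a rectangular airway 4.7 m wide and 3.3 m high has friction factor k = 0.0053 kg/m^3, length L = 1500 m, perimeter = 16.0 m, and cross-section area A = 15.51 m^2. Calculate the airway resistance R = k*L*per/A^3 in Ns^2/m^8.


Compute the numerator:
k * L * per = 0.0053 * 1500 * 16.0
= 127.2
Compute the denominator:
A^3 = 15.51^3 = 3731.087151
Resistance:
R = 127.2 / 3731.087151
= 0.0341 Ns^2/m^8

0.0341 Ns^2/m^8


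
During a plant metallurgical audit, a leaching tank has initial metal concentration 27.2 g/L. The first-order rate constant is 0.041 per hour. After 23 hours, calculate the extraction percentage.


Compute the exponent:
-k * t = -0.041 * 23 = -0.943
Remaining concentration:
C = 27.2 * exp(-0.943)
= 27.2 * 0.3894577079
= 10.59324966 g/L
Extracted = 27.2 - 10.59324966 = 16.60675034 g/L
Extraction % = 16.60675034 / 27.2 * 100
= 61.0542%

61.0542%


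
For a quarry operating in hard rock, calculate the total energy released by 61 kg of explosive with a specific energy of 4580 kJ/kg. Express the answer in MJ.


279.38 MJ

Energy = mass * specific_energy / 1000
= 61 * 4580 / 1000
= 279380 / 1000
= 279.38 MJ


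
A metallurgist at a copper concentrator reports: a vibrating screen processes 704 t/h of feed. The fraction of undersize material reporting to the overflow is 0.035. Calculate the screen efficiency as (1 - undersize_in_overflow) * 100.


Screen efficiency = (1 - fraction of undersize in overflow) * 100
= (1 - 0.035) * 100
= 0.965 * 100
= 96.5%

96.5%


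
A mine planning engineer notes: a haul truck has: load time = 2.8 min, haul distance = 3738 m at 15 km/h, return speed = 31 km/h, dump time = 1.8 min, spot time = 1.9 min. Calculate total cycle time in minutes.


28.6868 min

Convert haul speed to m/min: 15 * 1000/60 = 250 m/min
Haul time = 3738 / 250 = 14.952 min
Convert return speed to m/min: 31 * 1000/60 = 516.6666667 m/min
Return time = 3738 / 516.6666667 = 7.23483871 min
Total cycle time:
= 2.8 + 14.952 + 1.8 + 7.23483871 + 1.9
= 28.6868 min


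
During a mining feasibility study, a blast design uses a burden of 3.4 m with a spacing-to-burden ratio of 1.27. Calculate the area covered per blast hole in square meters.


First, find the spacing:
Spacing = burden * ratio = 3.4 * 1.27
= 4.318 m
Then, calculate the area:
Area = burden * spacing = 3.4 * 4.318
= 14.6812 m^2

14.6812 m^2


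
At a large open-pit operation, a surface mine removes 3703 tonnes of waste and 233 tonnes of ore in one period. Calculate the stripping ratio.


15.8927

Stripping ratio = waste tonnage / ore tonnage
= 3703 / 233
= 15.8927


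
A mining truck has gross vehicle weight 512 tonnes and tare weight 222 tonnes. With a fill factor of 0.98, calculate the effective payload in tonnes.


284.2 tonnes

Maximum payload = gross - tare
= 512 - 222 = 290 tonnes
Effective payload = max payload * fill factor
= 290 * 0.98
= 284.2 tonnes


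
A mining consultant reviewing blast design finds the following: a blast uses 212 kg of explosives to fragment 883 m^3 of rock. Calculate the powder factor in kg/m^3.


Powder factor = explosive mass / rock volume
= 212 / 883
= 0.2401 kg/m^3

0.2401 kg/m^3


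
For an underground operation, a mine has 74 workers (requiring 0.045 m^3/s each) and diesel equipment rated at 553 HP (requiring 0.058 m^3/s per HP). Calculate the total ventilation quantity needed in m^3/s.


35.404 m^3/s

Airflow for workers:
Q_people = 74 * 0.045 = 3.33 m^3/s
Airflow for diesel equipment:
Q_diesel = 553 * 0.058 = 32.074 m^3/s
Total ventilation:
Q_total = 3.33 + 32.074
= 35.404 m^3/s


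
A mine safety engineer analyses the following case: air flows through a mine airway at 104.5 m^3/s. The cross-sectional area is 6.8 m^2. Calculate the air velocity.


15.3676 m/s

Velocity = flow rate / cross-sectional area
= 104.5 / 6.8
= 15.3676 m/s


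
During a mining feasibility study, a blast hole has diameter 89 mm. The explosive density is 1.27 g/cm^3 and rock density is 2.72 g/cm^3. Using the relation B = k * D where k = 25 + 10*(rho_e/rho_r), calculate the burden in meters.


2.6406 m

First, compute k:
rho_e / rho_r = 1.27 / 2.72 = 0.4669117647
k = 25 + 10 * 0.4669117647 = 29.66911765
Then, compute burden:
B = k * D / 1000 = 29.66911765 * 89 / 1000
= 2640.551471 / 1000
= 2.6406 m


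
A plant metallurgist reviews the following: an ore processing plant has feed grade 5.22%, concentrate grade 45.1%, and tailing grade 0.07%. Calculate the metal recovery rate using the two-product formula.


98.8124%

Using the two-product formula:
R = 100 * c * (f - t) / (f * (c - t))
Numerator = 100 * 45.1 * (5.22 - 0.07)
= 100 * 45.1 * 5.15
= 23226.5
Denominator = 5.22 * (45.1 - 0.07)
= 5.22 * 45.03
= 235.0566
R = 23226.5 / 235.0566
= 98.8124%


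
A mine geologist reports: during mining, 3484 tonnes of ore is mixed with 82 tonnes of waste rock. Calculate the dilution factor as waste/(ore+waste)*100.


Total material = ore + waste
= 3484 + 82 = 3566 tonnes
Dilution = waste / total * 100
= 82 / 3566 * 100
= 0.02299495233 * 100
= 2.2995%

2.2995%


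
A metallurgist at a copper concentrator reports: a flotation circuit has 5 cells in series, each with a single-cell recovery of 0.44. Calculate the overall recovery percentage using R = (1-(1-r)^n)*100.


Complement of single-cell recovery:
1 - r = 1 - 0.44 = 0.56
Raise to power n:
(1 - r)^5 = 0.56^5 = 0.0550731776
Overall recovery:
R = (1 - 0.0550731776) * 100
= 94.4927%

94.4927%


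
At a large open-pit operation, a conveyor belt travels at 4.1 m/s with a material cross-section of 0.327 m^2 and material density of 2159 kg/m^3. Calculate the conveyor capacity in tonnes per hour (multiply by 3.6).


Volumetric flow = speed * area
= 4.1 * 0.327 = 1.3407 m^3/s
Mass flow = volumetric * density
= 1.3407 * 2159 = 2894.5713 kg/s
Convert to t/h: multiply by 3.6
Capacity = 2894.5713 * 3.6
= 10420.4567 t/h

10420.4567 t/h


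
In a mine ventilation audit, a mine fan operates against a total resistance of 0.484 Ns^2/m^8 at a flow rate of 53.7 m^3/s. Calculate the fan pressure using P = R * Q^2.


Compute Q^2:
Q^2 = 53.7^2 = 2883.69
Compute pressure:
P = R * Q^2 = 0.484 * 2883.69
= 1395.706 Pa

1395.706 Pa


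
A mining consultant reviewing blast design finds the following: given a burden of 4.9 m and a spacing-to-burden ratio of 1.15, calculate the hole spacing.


Spacing = burden * ratio
= 4.9 * 1.15
= 5.635 m

5.635 m


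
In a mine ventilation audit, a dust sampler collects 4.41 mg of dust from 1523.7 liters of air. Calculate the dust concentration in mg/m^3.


2.8943 mg/m^3

Convert liters to m^3: 1 m^3 = 1000 L
Concentration = mass / volume * 1000
= 4.41 / 1523.7 * 1000
= 0.002894270526 * 1000
= 2.8943 mg/m^3


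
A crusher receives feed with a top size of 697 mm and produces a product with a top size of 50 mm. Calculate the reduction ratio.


13.94

Reduction ratio = feed size / product size
= 697 / 50
= 13.94
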